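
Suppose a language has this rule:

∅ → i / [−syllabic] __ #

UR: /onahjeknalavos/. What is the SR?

the form ends in the consonant /s/, so [i] is inserted word-finally.
Surface form: [onahjeknalavosi].

onahjeknalavosi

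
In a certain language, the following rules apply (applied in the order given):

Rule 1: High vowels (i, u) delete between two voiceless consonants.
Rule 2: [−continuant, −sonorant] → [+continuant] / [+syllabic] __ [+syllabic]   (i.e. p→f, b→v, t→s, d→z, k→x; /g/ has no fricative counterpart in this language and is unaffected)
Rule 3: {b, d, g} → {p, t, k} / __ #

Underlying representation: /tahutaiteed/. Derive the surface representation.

Rule 1 (high vowel syncope): /u/ is a high vowel flanked by voiceless consonants /h/ and /t/, so it deletes. /tahutaiteed/ → tahtaiteed.
Rule 2 (intervocalic spirantization): /t/ is a stop between vowels /i/ and /e/, so it spirantizes to the fricative [s]. /tahtaiteed/ → tahtaiseed.
Rule 3 (final devoicing): /d/ is a voiced stop in word-final position, so it devoices to [t]. /tahtaiseed/ → tahtaiseet.

tahtaiseet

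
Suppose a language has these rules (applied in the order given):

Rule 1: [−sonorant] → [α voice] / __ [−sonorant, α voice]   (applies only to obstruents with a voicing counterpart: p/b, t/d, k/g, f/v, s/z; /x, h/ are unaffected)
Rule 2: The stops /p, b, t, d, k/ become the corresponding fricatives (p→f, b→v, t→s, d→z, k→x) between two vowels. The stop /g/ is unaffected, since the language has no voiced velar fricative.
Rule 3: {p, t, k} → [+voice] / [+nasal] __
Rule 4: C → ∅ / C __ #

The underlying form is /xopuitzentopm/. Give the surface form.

Rule 1 (regressive voicing assimilation): /t/ precedes the voiced obstruent /z/, so it voices to [d] by assimilation. /xopuitzentopm/ → xopuidzentopm.
Rule 2 (intervocalic spirantization): /p/ is a stop between vowels /o/ and /u/, so it spirantizes to the fricative [f]. /xopuidzentopm/ → xofuidzentopm.
Rule 3 (post-nasal voicing): /t/ is a voiceless stop immediately after the nasal /n/, so it voices to [d]. /xofuidzentopm/ → xofuidzendopm.
Rule 4 (final cluster simplification): /m/ is the second consonant of a word-final cluster /pm/, so it deletes. /xofuidzendopm/ → xofuidzendop.

xofuidzendop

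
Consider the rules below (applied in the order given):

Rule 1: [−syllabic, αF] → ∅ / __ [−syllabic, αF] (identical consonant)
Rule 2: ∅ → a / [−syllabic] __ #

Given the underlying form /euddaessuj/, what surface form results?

eudaesuja

Rule 1 (degemination): /dd/ is a geminate; the first /d/ deletes. /ss/ is a geminate; the first /s/ deletes. /euddaessuj/ → eudaesuj.
Rule 2 (final a-epenthesis): the form ends in the consonant /j/, so [a] is inserted word-finally. /eudaesuj/ → eudaesuja.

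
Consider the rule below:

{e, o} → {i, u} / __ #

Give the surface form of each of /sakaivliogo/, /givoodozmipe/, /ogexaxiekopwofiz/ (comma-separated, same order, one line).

sakaivliogu, givoodozmipi, ogexaxiekopwofiz

/sakaivliogo/: /o/ is a mid vowel in word-final position, so it raises to [u]. → [sakaivliogu].
/givoodozmipe/: /e/ is a mid vowel in word-final position, so it raises to [i]. → [givoodozmipi].
/ogexaxiekopwofiz/: the rule's environment is not met; surfaces unchanged as [ogexaxiekopwofiz].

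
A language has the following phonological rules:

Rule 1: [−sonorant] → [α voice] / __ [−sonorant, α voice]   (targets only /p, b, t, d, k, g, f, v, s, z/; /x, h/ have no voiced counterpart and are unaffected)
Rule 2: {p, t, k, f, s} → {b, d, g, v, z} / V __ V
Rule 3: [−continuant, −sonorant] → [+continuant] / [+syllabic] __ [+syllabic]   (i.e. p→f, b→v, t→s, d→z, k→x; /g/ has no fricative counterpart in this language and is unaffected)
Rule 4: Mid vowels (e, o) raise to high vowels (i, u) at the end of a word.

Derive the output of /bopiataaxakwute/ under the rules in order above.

boviazaaxakwuzi

Rule 1 (regressive voicing assimilation): no segment meets the environment; /bopiataaxakwute/ is unchanged.
Rule 2 (intervocalic voicing): /p/ is a voiceless obstruent between vowels /o/ and /i/, so it voices to [b]. /t/ is a voiceless obstruent between vowels /a/ and /a/, so it voices to [d]. /t/ is a voiceless obstruent between vowels /u/ and /e/, so it voices to [d]. /bopiataaxakwute/ → bobiadaaxakwude.
Rule 3 (intervocalic spirantization): /b/ is a stop between vowels /o/ and /i/, so it spirantizes to the fricative [v]. /d/ is a stop between vowels /a/ and /a/, so it spirantizes to the fricative [z]. /d/ is a stop between vowels /u/ and /e/, so it spirantizes to the fricative [z]. /bobiadaaxakwude/ → boviazaaxakwuze.
Rule 4 (final vowel raising): /e/ is a mid vowel in word-final position, so it raises to [i]. /boviazaaxakwuze/ → boviazaaxakwuzi.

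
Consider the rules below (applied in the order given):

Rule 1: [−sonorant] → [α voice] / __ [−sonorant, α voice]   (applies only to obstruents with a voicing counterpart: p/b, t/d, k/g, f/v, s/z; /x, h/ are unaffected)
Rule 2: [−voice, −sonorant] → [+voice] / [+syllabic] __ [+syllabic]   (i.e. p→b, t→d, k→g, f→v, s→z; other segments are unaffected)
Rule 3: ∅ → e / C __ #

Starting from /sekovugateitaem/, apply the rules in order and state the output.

Rule 1 (regressive voicing assimilation): no segment meets the environment; /sekovugateitaem/ is unchanged.
Rule 2 (intervocalic voicing): /k/ is a voiceless obstruent between vowels /e/ and /o/, so it voices to [g]. /t/ is a voiceless obstruent between vowels /a/ and /e/, so it voices to [d]. /t/ is a voiceless obstruent between vowels /i/ and /a/, so it voices to [d]. /sekovugateitaem/ → segovugadeidaem.
Rule 3 (final e-epenthesis): the form ends in the consonant /m/, so [e] is inserted word-finally. /segovugadeidaem/ → segovugadeidaeme.

segovugadeidaeme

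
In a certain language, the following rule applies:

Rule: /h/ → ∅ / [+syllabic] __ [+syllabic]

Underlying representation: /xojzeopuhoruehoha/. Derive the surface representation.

xojzeopuorueoa

/h/ occurs between vowels /u/ and /o/, so it deletes.
/h/ occurs between vowels /e/ and /o/, so it deletes.
/h/ occurs between vowels /o/ and /a/, so it deletes.
Surface form: [xojzeopuorueoa].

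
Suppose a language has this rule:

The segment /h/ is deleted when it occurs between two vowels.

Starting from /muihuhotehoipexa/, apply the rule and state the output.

/h/ occurs between vowels /i/ and /u/, so it deletes.
/h/ occurs between vowels /u/ and /o/, so it deletes.
/h/ occurs between vowels /e/ and /o/, so it deletes.
Surface form: [muiuoteoipexa].

muiuoteoipexa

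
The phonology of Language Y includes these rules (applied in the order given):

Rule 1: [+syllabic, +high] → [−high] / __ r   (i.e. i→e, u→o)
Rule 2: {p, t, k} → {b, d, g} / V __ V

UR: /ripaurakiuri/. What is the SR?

Rule 1 (pre-rhotic lowering): /u/ is a high vowel immediately before /r/, so it lowers to [o]. /u/ is a high vowel immediately before /r/, so it lowers to [o]. /ripaurakiuri/ → ripaorakiori.
Rule 2 (intervocalic voicing): /p/ is a voiceless stop between vowels /i/ and /a/, so it voices to [b]. /k/ is a voiceless stop between vowels /a/ and /i/, so it voices to [g]. /ripaorakiori/ → ribaoragiori.

ribaoragiori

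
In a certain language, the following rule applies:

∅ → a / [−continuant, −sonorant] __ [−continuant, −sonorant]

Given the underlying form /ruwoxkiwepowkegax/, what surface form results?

ruwoxkiwepowkegax

No segment of /ruwoxkiwepowkegax/ meets the structural description of the rule, so the form surfaces unchanged.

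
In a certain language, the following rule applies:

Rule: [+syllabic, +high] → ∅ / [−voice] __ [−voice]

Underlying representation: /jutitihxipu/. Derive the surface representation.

/i/ is a high vowel flanked by voiceless consonants /t/ and /t/, so it deletes.
/i/ is a high vowel flanked by voiceless consonants /t/ and /h/, so it deletes.
/i/ is a high vowel flanked by voiceless consonants /x/ and /p/, so it deletes.
The other instances of /u/ do not occur in the required environment and remain unchanged.
Surface form: [jutthxpu].

jutthxpu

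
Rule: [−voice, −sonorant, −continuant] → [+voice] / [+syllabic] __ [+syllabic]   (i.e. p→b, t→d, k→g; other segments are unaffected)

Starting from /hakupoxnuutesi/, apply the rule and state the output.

haguboxnuudesi

/k/ is a voiceless stop between vowels /a/ and /u/, so it voices to [g].
/p/ is a voiceless stop between vowels /u/ and /o/, so it voices to [b].
/t/ is a voiceless stop between vowels /u/ and /e/, so it voices to [d].
Surface form: [haguboxnuudesi].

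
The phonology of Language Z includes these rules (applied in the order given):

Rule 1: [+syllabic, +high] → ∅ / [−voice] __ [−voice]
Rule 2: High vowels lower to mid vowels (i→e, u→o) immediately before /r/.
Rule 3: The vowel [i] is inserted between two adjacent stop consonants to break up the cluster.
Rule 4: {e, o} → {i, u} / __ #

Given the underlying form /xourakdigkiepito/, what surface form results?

Rule 1 (high vowel syncope): /i/ is a high vowel flanked by voiceless consonants /p/ and /t/, so it deletes. /xourakdigkiepito/ → xourakdigkiepto.
Rule 2 (pre-rhotic lowering): /u/ is a high vowel immediately before /r/, so it lowers to [o]. /xourakdigkiepto/ → xoorakdigkiepto.
Rule 3 (stop-cluster i-epenthesis): /k/ and /d/ form a stop–stop cluster, so [i] is inserted between them. /g/ and /k/ form a stop–stop cluster, so [i] is inserted between them. /p/ and /t/ form a stop–stop cluster, so [i] is inserted between them. /xoorakdigkiepto/ → xoorakidigikiepito.
Rule 4 (final vowel raising): /o/ is a mid vowel in word-final position, so it raises to [u]. /xoorakidigikiepito/ → xoorakidigikiepitu.

xoorakidigikiepitu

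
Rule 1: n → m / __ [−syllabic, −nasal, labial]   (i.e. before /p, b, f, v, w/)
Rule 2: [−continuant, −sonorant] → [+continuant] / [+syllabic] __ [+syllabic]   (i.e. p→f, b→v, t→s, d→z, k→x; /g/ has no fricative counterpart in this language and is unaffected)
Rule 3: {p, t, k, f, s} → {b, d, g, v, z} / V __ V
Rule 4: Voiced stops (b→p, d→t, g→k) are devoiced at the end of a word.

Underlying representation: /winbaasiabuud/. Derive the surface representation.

Rule 1 (nasal place assimilation): /n/ precedes the labial consonant /b/, so it assimilates in place to [m]. /winbaasiabuud/ → wimbaasiabuud.
Rule 2 (intervocalic spirantization): /b/ is a stop between vowels /a/ and /u/, so it spirantizes to the fricative [v]. /wimbaasiabuud/ → wimbaasiavuud.
Rule 3 (intervocalic voicing): /s/ is a voiceless obstruent between vowels /a/ and /i/, so it voices to [z]. /wimbaasiavuud/ → wimbaaziavuud.
Rule 4 (final devoicing): /d/ is a voiced stop in word-final position, so it devoices to [t]. /wimbaaziavuud/ → wimbaaziavuut.

wimbaaziavuut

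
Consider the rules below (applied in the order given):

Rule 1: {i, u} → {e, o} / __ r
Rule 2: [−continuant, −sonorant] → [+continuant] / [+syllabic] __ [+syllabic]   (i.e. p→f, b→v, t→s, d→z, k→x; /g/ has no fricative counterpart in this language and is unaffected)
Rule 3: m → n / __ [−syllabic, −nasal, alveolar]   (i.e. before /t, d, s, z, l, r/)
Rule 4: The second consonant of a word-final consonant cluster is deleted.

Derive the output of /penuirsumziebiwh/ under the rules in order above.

Rule 1 (pre-rhotic lowering): /i/ is a high vowel immediately before /r/, so it lowers to [e]. /penuirsumziebiwh/ → penuersumziebiwh.
Rule 2 (intervocalic spirantization): /b/ is a stop between vowels /e/ and /i/, so it spirantizes to the fricative [v]. /penuersumziebiwh/ → penuersumzieviwh.
Rule 3 (nasal place assimilation): /m/ precedes the alveolar consonant /z/, so it assimilates in place to [n]. /penuersumzieviwh/ → penuersunzieviwh.
Rule 4 (final cluster simplification): /h/ is the second consonant of a word-final cluster /wh/, so it deletes. /penuersunzieviwh/ → penuersunzieviw.

penuersunzieviw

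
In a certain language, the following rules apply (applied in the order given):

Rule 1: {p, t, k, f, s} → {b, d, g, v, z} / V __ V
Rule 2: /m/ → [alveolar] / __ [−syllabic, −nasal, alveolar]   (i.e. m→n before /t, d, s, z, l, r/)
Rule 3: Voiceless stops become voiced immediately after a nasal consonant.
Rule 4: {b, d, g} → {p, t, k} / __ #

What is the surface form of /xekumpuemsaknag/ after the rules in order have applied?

xegumbuensaknak

Rule 1 (intervocalic voicing): /k/ is a voiceless obstruent between vowels /e/ and /u/, so it voices to [g]. /xekumpuemsaknag/ → xegumpuemsaknag.
Rule 2 (nasal place assimilation): /m/ precedes the alveolar consonant /s/, so it assimilates in place to [n]. /xegumpuemsaknag/ → xegumpuensaknag.
Rule 3 (post-nasal voicing): /p/ is a voiceless stop immediately after the nasal /m/, so it voices to [b]. /xegumpuensaknag/ → xegumbuensaknag.
Rule 4 (final devoicing): /g/ is a voiced stop in word-final position, so it devoices to [k]. /xegumbuensaknag/ → xegumbuensaknak.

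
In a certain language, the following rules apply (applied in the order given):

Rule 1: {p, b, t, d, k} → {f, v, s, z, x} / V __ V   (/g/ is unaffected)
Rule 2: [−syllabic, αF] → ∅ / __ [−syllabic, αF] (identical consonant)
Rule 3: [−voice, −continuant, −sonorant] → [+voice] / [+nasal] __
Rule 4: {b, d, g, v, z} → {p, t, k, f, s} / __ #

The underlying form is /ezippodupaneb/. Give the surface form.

Rule 1 (intervocalic spirantization): /d/ is a stop between vowels /o/ and /u/, so it spirantizes to the fricative [z]. /p/ is a stop between vowels /u/ and /a/, so it spirantizes to the fricative [f]. /ezippodupaneb/ → ezippozufaneb.
Rule 2 (degemination): /pp/ is a geminate; the first /p/ deletes. /ezippozufaneb/ → ezipozufaneb.
Rule 3 (post-nasal voicing): no segment meets the environment; /ezipozufaneb/ is unchanged.
Rule 4 (final devoicing): /b/ is a voiced obstruent in word-final position, so it devoices to [p]. /ezipozufaneb/ → ezipozufanep.

ezipozufanep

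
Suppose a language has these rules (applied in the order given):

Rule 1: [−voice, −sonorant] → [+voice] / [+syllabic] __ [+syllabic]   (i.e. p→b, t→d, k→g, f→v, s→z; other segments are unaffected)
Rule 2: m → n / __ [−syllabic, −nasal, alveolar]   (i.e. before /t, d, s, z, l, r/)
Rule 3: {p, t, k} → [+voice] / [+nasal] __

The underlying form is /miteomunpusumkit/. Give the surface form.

mideomunbuzumgit

Rule 1 (intervocalic voicing): /t/ is a voiceless obstruent between vowels /i/ and /e/, so it voices to [d]. /s/ is a voiceless obstruent between vowels /u/ and /u/, so it voices to [z]. /miteomunpusumkit/ → mideomunpuzumkit.
Rule 2 (nasal place assimilation): no segment meets the environment; /mideomunpuzumkit/ is unchanged.
Rule 3 (post-nasal voicing): /p/ is a voiceless stop immediately after the nasal /n/, so it voices to [b]. /k/ is a voiceless stop immediately after the nasal /m/, so it voices to [g]. /mideomunpuzumkit/ → mideomunbuzumgit.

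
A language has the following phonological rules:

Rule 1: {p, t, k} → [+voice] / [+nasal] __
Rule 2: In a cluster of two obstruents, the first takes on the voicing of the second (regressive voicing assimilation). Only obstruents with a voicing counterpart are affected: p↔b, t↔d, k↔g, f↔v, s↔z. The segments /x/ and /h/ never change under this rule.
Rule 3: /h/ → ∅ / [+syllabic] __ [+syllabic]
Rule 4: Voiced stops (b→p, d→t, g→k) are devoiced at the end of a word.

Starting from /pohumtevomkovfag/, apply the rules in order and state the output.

Rule 1 (post-nasal voicing): /t/ is a voiceless stop immediately after the nasal /m/, so it voices to [d]. /k/ is a voiceless stop immediately after the nasal /m/, so it voices to [g]. /pohumtevomkovfag/ → pohumdevomgovfag.
Rule 2 (regressive voicing assimilation): /v/ precedes the voiceless obstruent /f/, so it devoices to [f] by assimilation. /pohumdevomgovfag/ → pohumdevomgoffag.
Rule 3 (intervocalic h-deletion): /h/ occurs between vowels /o/ and /u/, so it deletes. /pohumdevomgoffag/ → poumdevomgoffag.
Rule 4 (final devoicing): /g/ is a voiced stop in word-final position, so it devoices to [k]. /poumdevomgoffag/ → poumdevomgoffak.

poumdevomgoffak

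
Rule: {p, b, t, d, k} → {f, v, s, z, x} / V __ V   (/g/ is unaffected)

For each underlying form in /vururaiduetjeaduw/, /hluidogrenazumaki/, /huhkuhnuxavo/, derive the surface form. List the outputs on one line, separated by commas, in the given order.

vururaizuetjeazuw, hluizogrenazumaxi, huhkuhnuxavo

/vururaiduetjeaduw/: /d/ is a stop between vowels /i/ and /u/, so it spirantizes to the fricative [z]. /d/ is a stop between vowels /a/ and /u/, so it spirantizes to the fricative [z]. → [vururaizuetjeazuw].
/hluidogrenazumaki/: /d/ is a stop between vowels /i/ and /o/, so it spirantizes to the fricative [z]. /k/ is a stop between vowels /a/ and /i/, so it spirantizes to the fricative [x]. → [hluizogrenazumaxi].
/huhkuhnuxavo/: the rule's environment is not met; surfaces unchanged as [huhkuhnuxavo].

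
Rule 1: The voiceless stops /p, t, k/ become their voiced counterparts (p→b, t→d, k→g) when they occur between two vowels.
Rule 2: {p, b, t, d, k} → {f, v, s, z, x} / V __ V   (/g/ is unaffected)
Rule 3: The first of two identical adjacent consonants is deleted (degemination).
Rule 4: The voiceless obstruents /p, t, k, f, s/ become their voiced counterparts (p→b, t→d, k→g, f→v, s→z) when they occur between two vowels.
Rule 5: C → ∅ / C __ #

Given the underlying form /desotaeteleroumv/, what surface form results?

dezozaezeleroum

Rule 1 (intervocalic voicing): /t/ is a voiceless stop between vowels /o/ and /a/, so it voices to [d]. /t/ is a voiceless stop between vowels /e/ and /e/, so it voices to [d]. /desotaeteleroumv/ → desodaedeleroumv.
Rule 2 (intervocalic spirantization): /d/ is a stop between vowels /o/ and /a/, so it spirantizes to the fricative [z]. /d/ is a stop between vowels /e/ and /e/, so it spirantizes to the fricative [z]. /desodaedeleroumv/ → desozaezeleroumv.
Rule 3 (degemination): no segment meets the environment; /desozaezeleroumv/ is unchanged.
Rule 4 (intervocalic voicing): /s/ is a voiceless obstruent between vowels /e/ and /o/, so it voices to [z]. /desozaezeleroumv/ → dezozaezeleroumv.
Rule 5 (final cluster simplification): /v/ is the second consonant of a word-final cluster /mv/, so it deletes. /dezozaezeleroumv/ → dezozaezeleroum.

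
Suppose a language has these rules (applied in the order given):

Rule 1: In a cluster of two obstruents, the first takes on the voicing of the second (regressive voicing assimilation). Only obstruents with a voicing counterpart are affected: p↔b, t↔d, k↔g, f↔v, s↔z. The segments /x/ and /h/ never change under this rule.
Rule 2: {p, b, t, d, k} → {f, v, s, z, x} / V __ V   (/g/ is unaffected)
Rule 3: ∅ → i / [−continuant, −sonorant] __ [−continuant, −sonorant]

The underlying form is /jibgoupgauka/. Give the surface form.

Rule 1 (regressive voicing assimilation): /p/ precedes the voiced obstruent /g/, so it voices to [b] by assimilation. /jibgoupgauka/ → jibgoubgauka.
Rule 2 (intervocalic spirantization): /k/ is a stop between vowels /u/ and /a/, so it spirantizes to the fricative [x]. /jibgoubgauka/ → jibgoubgauxa.
Rule 3 (stop-cluster i-epenthesis): /b/ and /g/ form a stop–stop cluster, so [i] is inserted between them. /b/ and /g/ form a stop–stop cluster, so [i] is inserted between them. /jibgoubgauxa/ → jibigoubigauxa.

jibigoubigauxa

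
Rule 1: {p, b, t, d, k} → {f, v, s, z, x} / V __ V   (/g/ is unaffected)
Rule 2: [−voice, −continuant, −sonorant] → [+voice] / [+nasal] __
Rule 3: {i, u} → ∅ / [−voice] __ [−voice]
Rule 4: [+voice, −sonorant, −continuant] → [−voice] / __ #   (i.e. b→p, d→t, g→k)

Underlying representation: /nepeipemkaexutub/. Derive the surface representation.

Rule 1 (intervocalic spirantization): /p/ is a stop between vowels /e/ and /e/, so it spirantizes to the fricative [f]. /p/ is a stop between vowels /i/ and /e/, so it spirantizes to the fricative [f]. /t/ is a stop between vowels /u/ and /u/, so it spirantizes to the fricative [s]. /nepeipemkaexutub/ → nefeifemkaexusub.
Rule 2 (post-nasal voicing): /k/ is a voiceless stop immediately after the nasal /m/, so it voices to [g]. /nefeifemkaexusub/ → nefeifemgaexusub.
Rule 3 (high vowel syncope): /u/ is a high vowel flanked by voiceless consonants /x/ and /s/, so it deletes. /nefeifemgaexusub/ → nefeifemgaexsub.
Rule 4 (final devoicing): /b/ is a voiced stop in word-final position, so it devoices to [p]. /nefeifemgaexsub/ → nefeifemgaexsup.

nefeifemgaexsup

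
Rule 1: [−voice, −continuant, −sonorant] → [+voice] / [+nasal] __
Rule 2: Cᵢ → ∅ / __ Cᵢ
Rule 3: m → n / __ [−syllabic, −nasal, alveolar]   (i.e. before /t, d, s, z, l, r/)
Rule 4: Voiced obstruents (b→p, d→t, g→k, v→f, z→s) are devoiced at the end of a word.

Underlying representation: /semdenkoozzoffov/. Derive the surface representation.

sendengoozofof

Rule 1 (post-nasal voicing): /k/ is a voiceless stop immediately after the nasal /n/, so it voices to [g]. /semdenkoozzoffov/ → semdengoozzoffov.
Rule 2 (degemination): /zz/ is a geminate; the first /z/ deletes. /ff/ is a geminate; the first /f/ deletes. /semdengoozzoffov/ → semdengoozofov.
Rule 3 (nasal place assimilation): /m/ precedes the alveolar consonant /d/, so it assimilates in place to [n]. /semdengoozofov/ → sendengoozofov.
Rule 4 (final devoicing): /v/ is a voiced obstruent in word-final position, so it devoices to [f]. /sendengoozofov/ → sendengoozofof.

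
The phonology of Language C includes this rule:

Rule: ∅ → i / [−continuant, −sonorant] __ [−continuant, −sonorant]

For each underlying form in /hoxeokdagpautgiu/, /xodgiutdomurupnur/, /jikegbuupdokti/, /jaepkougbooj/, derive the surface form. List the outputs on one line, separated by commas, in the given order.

hoxeokidagipautigiu, xodigiutidomurupnur, jikegibuupidokiti, jaepikougibooj

/hoxeokdagpautgiu/: /k/ and /d/ form a stop–stop cluster, so [i] is inserted between them. /g/ and /p/ form a stop–stop cluster, so [i] is inserted between them. /t/ and /g/ form a stop–stop cluster, so [i] is inserted between them. → [hoxeokidagipautigiu].
/xodgiutdomurupnur/: /d/ and /g/ form a stop–stop cluster, so [i] is inserted between them. /t/ and /d/ form a stop–stop cluster, so [i] is inserted between them. → [xodigiutidomurupnur].
/jikegbuupdokti/: /g/ and /b/ form a stop–stop cluster, so [i] is inserted between them. /p/ and /d/ form a stop–stop cluster, so [i] is inserted between them. /k/ and /t/ form a stop–stop cluster, so [i] is inserted between them. → [jikegibuupidokiti].
/jaepkougbooj/: /p/ and /k/ form a stop–stop cluster, so [i] is inserted between them. /g/ and /b/ form a stop–stop cluster, so [i] is inserted between them. → [jaepikougibooj].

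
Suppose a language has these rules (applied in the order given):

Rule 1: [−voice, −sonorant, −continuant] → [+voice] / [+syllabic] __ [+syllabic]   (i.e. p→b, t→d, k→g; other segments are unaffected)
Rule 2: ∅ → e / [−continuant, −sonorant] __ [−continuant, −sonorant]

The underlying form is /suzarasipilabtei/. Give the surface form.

Rule 1 (intervocalic voicing): /p/ is a voiceless stop between vowels /i/ and /i/, so it voices to [b]. /suzarasipilabtei/ → suzarasibilabtei.
Rule 2 (stop-cluster e-epenthesis): /b/ and /t/ form a stop–stop cluster, so [e] is inserted between them. /suzarasibilabtei/ → suzarasibilabetei.

suzarasibilabetei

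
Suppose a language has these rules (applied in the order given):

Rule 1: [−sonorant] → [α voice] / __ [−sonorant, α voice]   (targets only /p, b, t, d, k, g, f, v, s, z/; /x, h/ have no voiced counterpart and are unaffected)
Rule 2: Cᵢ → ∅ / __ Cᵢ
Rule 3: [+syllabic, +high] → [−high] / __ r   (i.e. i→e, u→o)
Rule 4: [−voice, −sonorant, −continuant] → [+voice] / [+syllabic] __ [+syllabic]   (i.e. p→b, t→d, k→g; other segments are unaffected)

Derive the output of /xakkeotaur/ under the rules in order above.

xageodaor

Rule 1 (regressive voicing assimilation): no segment meets the environment; /xakkeotaur/ is unchanged.
Rule 2 (degemination): /kk/ is a geminate; the first /k/ deletes. /xakkeotaur/ → xakeotaur.
Rule 3 (pre-rhotic lowering): /u/ is a high vowel immediately before /r/, so it lowers to [o]. /xakeotaur/ → xakeotaor.
Rule 4 (intervocalic voicing): /k/ is a voiceless stop between vowels /a/ and /e/, so it voices to [g]. /t/ is a voiceless stop between vowels /o/ and /a/, so it voices to [d]. /xakeotaor/ → xageodaor.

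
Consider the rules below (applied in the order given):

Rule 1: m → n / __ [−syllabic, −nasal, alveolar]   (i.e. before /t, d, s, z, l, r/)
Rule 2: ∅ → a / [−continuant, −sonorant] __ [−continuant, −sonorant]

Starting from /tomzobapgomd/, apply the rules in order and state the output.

Rule 1 (nasal place assimilation): /m/ precedes the alveolar consonant /z/, so it assimilates in place to [n]. /m/ precedes the alveolar consonant /d/, so it assimilates in place to [n]. /tomzobapgomd/ → tonzobapgond.
Rule 2 (stop-cluster a-epenthesis): /p/ and /g/ form a stop–stop cluster, so [a] is inserted between them. /tonzobapgond/ → tonzobapagond.

tonzobapagond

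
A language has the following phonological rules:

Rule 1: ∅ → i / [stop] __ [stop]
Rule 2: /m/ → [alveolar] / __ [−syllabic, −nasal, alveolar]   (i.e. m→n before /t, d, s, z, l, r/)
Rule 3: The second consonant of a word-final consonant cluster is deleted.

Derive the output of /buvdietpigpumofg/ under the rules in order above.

buvdietipigipumof

Rule 1 (stop-cluster i-epenthesis): /t/ and /p/ form a stop–stop cluster, so [i] is inserted between them. /g/ and /p/ form a stop–stop cluster, so [i] is inserted between them. /buvdietpigpumofg/ → buvdietipigipumofg.
Rule 2 (nasal place assimilation): no segment meets the environment; /buvdietipigipumofg/ is unchanged.
Rule 3 (final cluster simplification): /g/ is the second consonant of a word-final cluster /fg/, so it deletes. /buvdietipigipumofg/ → buvdietipigipumof.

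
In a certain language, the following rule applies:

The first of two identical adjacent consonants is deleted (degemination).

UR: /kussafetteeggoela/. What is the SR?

kusafeteegoela

/ss/ is a geminate; the first /s/ deletes.
/tt/ is a geminate; the first /t/ deletes.
/gg/ is a geminate; the first /g/ deletes.
Surface form: [kusafeteegoela].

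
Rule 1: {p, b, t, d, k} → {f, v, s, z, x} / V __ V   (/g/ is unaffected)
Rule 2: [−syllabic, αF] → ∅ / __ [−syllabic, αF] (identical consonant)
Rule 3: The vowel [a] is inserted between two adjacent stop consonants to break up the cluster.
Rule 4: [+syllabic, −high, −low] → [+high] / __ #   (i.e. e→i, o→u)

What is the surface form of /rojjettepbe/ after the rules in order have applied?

Rule 1 (intervocalic spirantization): no segment meets the environment; /rojjettepbe/ is unchanged.
Rule 2 (degemination): /jj/ is a geminate; the first /j/ deletes. /tt/ is a geminate; the first /t/ deletes. /rojjettepbe/ → rojetepbe.
Rule 3 (stop-cluster a-epenthesis): /p/ and /b/ form a stop–stop cluster, so [a] is inserted between them. /rojetepbe/ → rojetepabe.
Rule 4 (final vowel raising): /e/ is a mid vowel in word-final position, so it raises to [i]. /rojetepabe/ → rojetepabi.

rojetepabi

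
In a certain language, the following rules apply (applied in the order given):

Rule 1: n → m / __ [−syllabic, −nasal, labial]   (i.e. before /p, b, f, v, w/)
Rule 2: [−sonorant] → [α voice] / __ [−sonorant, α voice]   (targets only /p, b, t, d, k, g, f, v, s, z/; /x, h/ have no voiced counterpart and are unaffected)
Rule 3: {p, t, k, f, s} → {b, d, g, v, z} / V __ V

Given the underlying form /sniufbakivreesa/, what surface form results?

sniuvbagivreeza

Rule 1 (nasal place assimilation): no segment meets the environment; /sniufbakivreesa/ is unchanged.
Rule 2 (regressive voicing assimilation): /f/ precedes the voiced obstruent /b/, so it voices to [v] by assimilation. /sniufbakivreesa/ → sniuvbakivreesa.
Rule 3 (intervocalic voicing): /k/ is a voiceless obstruent between vowels /a/ and /i/, so it voices to [g]. /s/ is a voiceless obstruent between vowels /e/ and /a/, so it voices to [z]. /sniuvbakivreesa/ → sniuvbagivreeza.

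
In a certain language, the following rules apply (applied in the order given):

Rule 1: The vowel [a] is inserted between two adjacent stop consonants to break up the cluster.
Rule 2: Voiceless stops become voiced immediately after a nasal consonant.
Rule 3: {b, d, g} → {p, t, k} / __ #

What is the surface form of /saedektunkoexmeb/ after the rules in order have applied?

saedekatungoexmep

Rule 1 (stop-cluster a-epenthesis): /k/ and /t/ form a stop–stop cluster, so [a] is inserted between them. /saedektunkoexmeb/ → saedekatunkoexmeb.
Rule 2 (post-nasal voicing): /k/ is a voiceless stop immediately after the nasal /n/, so it voices to [g]. /saedekatunkoexmeb/ → saedekatungoexmeb.
Rule 3 (final devoicing): /b/ is a voiced stop in word-final position, so it devoices to [p]. /saedekatungoexmeb/ → saedekatungoexmep.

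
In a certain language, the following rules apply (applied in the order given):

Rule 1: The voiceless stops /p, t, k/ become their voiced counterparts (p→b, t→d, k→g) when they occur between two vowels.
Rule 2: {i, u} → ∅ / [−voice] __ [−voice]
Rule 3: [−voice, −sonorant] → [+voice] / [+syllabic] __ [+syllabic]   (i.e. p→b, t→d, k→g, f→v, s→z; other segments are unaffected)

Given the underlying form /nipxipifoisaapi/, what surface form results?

Rule 1 (intervocalic voicing): /p/ is a voiceless stop between vowels /i/ and /i/, so it voices to [b]. /p/ is a voiceless stop between vowels /a/ and /i/, so it voices to [b]. /nipxipifoisaapi/ → nipxibifoisaabi.
Rule 2 (high vowel syncope): no segment meets the environment; /nipxibifoisaabi/ is unchanged.
Rule 3 (intervocalic voicing): /f/ is a voiceless obstruent between vowels /i/ and /o/, so it voices to [v]. /s/ is a voiceless obstruent between vowels /i/ and /a/, so it voices to [z]. /nipxibifoisaabi/ → nipxibivoizaabi.

nipxibivoizaabi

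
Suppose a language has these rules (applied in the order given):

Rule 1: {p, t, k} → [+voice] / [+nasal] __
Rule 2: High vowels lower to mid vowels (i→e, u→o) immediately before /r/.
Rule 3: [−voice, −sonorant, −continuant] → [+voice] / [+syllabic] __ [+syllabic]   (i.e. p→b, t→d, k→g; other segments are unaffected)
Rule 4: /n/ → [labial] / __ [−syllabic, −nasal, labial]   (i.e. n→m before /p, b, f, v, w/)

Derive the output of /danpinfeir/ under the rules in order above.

Rule 1 (post-nasal voicing): /p/ is a voiceless stop immediately after the nasal /n/, so it voices to [b]. /danpinfeir/ → danbinfeir.
Rule 2 (pre-rhotic lowering): /i/ is a high vowel immediately before /r/, so it lowers to [e]. /danbinfeir/ → danbinfeer.
Rule 3 (intervocalic voicing): no segment meets the environment; /danbinfeer/ is unchanged.
Rule 4 (nasal place assimilation): /n/ precedes the labial consonant /b/, so it assimilates in place to [m]. /n/ precedes the labial consonant /f/, so it assimilates in place to [m]. /danbinfeer/ → dambimfeer.

dambimfeer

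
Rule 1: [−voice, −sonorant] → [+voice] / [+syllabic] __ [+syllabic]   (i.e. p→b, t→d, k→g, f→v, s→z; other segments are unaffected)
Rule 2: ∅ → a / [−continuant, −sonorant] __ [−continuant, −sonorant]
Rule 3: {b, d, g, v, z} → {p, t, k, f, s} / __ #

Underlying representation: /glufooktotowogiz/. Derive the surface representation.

gluvookatodowogis

Rule 1 (intervocalic voicing): /f/ is a voiceless obstruent between vowels /u/ and /o/, so it voices to [v]. /t/ is a voiceless obstruent between vowels /o/ and /o/, so it voices to [d]. /glufooktotowogiz/ → gluvooktodowogiz.
Rule 2 (stop-cluster a-epenthesis): /k/ and /t/ form a stop–stop cluster, so [a] is inserted between them. /gluvooktodowogiz/ → gluvookatodowogiz.
Rule 3 (final devoicing): /z/ is a voiced obstruent in word-final position, so it devoices to [s]. /gluvookatodowogiz/ → gluvookatodowogis.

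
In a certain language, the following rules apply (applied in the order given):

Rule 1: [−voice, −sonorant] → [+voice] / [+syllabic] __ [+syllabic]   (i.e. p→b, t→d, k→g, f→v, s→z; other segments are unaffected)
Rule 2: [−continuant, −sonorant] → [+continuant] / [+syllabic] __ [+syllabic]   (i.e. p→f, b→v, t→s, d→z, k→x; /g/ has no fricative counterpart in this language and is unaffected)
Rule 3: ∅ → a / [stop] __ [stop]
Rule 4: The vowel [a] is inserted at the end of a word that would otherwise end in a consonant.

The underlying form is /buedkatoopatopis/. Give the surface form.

Rule 1 (intervocalic voicing): /t/ is a voiceless obstruent between vowels /a/ and /o/, so it voices to [d]. /p/ is a voiceless obstruent between vowels /o/ and /a/, so it voices to [b]. /t/ is a voiceless obstruent between vowels /a/ and /o/, so it voices to [d]. /p/ is a voiceless obstruent between vowels /o/ and /i/, so it voices to [b]. /buedkatoopatopis/ → buedkadoobadobis.
Rule 2 (intervocalic spirantization): /d/ is a stop between vowels /a/ and /o/, so it spirantizes to the fricative [z]. /b/ is a stop between vowels /o/ and /a/, so it spirantizes to the fricative [v]. /d/ is a stop between vowels /a/ and /o/, so it spirantizes to the fricative [z]. /b/ is a stop between vowels /o/ and /i/, so it spirantizes to the fricative [v]. /buedkadoobadobis/ → buedkazoovazovis.
Rule 3 (stop-cluster a-epenthesis): /d/ and /k/ form a stop–stop cluster, so [a] is inserted between them. /buedkazoovazovis/ → buedakazoovazovis.
Rule 4 (final a-epenthesis): the form ends in the consonant /s/, so [a] is inserted word-finally. /buedakazoovazovis/ → buedakazoovazovisa.

buedakazoovazovisa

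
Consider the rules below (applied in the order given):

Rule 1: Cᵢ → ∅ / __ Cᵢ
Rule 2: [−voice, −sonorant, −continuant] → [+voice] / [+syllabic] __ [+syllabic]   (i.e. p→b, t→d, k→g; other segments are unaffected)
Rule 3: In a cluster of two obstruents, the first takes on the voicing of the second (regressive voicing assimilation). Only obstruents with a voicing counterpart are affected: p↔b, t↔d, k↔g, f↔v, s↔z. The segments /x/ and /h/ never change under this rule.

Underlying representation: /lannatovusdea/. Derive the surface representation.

Rule 1 (degemination): /nn/ is a geminate; the first /n/ deletes. /lannatovusdea/ → lanatovusdea.
Rule 2 (intervocalic voicing): /t/ is a voiceless stop between vowels /a/ and /o/, so it voices to [d]. /lanatovusdea/ → lanadovusdea.
Rule 3 (regressive voicing assimilation): /s/ precedes the voiced obstruent /d/, so it voices to [z] by assimilation. /lanadovusdea/ → lanadovuzdea.

lanadovuzdea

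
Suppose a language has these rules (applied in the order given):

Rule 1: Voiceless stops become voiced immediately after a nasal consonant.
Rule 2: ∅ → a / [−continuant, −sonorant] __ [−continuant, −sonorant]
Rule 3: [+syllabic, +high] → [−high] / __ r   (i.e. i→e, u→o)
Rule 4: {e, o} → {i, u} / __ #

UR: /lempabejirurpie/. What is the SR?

Rule 1 (post-nasal voicing): /p/ is a voiceless stop immediately after the nasal /m/, so it voices to [b]. /lempabejirurpie/ → lembabejirurpie.
Rule 2 (stop-cluster a-epenthesis): no segment meets the environment; /lembabejirurpie/ is unchanged.
Rule 3 (pre-rhotic lowering): /i/ is a high vowel immediately before /r/, so it lowers to [e]. /u/ is a high vowel immediately before /r/, so it lowers to [o]. /lembabejirurpie/ → lembabejerorpie.
Rule 4 (final vowel raising): /e/ is a mid vowel in word-final position, so it raises to [i]. /lembabejerorpie/ → lembabejerorpii.

lembabejerorpii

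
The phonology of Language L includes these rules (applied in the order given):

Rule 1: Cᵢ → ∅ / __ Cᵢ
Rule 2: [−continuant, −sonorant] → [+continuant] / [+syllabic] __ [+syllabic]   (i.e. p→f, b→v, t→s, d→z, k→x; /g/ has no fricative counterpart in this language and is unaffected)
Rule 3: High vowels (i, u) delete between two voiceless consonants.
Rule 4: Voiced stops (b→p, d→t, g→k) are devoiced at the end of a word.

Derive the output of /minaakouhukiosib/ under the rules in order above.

minaaxouhxiosip

Rule 1 (degemination): no segment meets the environment; /minaakouhukiosib/ is unchanged.
Rule 2 (intervocalic spirantization): /k/ is a stop between vowels /a/ and /o/, so it spirantizes to the fricative [x]. /k/ is a stop between vowels /u/ and /i/, so it spirantizes to the fricative [x]. /minaakouhukiosib/ → minaaxouhuxiosib.
Rule 3 (high vowel syncope): /u/ is a high vowel flanked by voiceless consonants /h/ and /x/, so it deletes. /minaaxouhuxiosib/ → minaaxouhxiosib.
Rule 4 (final devoicing): /b/ is a voiced stop in word-final position, so it devoices to [p]. /minaaxouhxiosib/ → minaaxouhxiosip.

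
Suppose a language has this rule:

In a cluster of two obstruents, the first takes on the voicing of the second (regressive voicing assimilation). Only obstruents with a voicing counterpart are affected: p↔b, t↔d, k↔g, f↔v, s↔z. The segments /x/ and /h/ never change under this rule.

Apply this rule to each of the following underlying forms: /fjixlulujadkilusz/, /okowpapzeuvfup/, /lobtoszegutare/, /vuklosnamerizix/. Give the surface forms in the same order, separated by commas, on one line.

fjixlulujatkiluzz, okowpabzeuffup, loptozzegutare, vuklosnamerizix

/fjixlulujadkilusz/: /d/ precedes the voiceless obstruent /k/, so it devoices to [t] by assimilation. /s/ precedes the voiced obstruent /z/, so it voices to [z] by assimilation. → [fjixlulujatkiluzz].
/okowpapzeuvfup/: /p/ precedes the voiced obstruent /z/, so it voices to [b] by assimilation. /v/ precedes the voiceless obstruent /f/, so it devoices to [f] by assimilation. → [okowpabzeuffup].
/lobtoszegutare/: /b/ precedes the voiceless obstruent /t/, so it devoices to [p] by assimilation. /s/ precedes the voiced obstruent /z/, so it voices to [z] by assimilation. → [loptozzegutare].
/vuklosnamerizix/: the rule's environment is not met; surfaces unchanged as [vuklosnamerizix].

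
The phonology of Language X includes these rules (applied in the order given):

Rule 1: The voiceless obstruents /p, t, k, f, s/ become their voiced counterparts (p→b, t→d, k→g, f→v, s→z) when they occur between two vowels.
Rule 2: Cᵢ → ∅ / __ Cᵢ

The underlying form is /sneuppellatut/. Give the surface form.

Rule 1 (intervocalic voicing): /t/ is a voiceless obstruent between vowels /a/ and /u/, so it voices to [d]. /sneuppellatut/ → sneuppelladut.
Rule 2 (degemination): /pp/ is a geminate; the first /p/ deletes. /ll/ is a geminate; the first /l/ deletes. /sneuppelladut/ → sneupeladut.

sneupeladut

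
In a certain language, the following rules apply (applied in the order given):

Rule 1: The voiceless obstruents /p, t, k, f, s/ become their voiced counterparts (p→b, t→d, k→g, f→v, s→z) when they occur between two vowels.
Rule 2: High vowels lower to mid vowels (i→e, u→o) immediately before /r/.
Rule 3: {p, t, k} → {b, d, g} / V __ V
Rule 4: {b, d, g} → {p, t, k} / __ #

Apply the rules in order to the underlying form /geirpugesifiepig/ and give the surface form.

geerpugeziviebik

Rule 1 (intervocalic voicing): /s/ is a voiceless obstruent between vowels /e/ and /i/, so it voices to [z]. /f/ is a voiceless obstruent between vowels /i/ and /i/, so it voices to [v]. /p/ is a voiceless obstruent between vowels /e/ and /i/, so it voices to [b]. /geirpugesifiepig/ → geirpugeziviebig.
Rule 2 (pre-rhotic lowering): /i/ is a high vowel immediately before /r/, so it lowers to [e]. /geirpugeziviebig/ → geerpugeziviebig.
Rule 3 (intervocalic voicing): no segment meets the environment; /geerpugeziviebig/ is unchanged.
Rule 4 (final devoicing): /g/ is a voiced stop in word-final position, so it devoices to [k]. /geerpugeziviebig/ → geerpugeziviebik.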